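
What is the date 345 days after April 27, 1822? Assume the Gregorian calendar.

April 7, 1823

Apr has 30 days: +4 → May 1, 1822 (341 left).
May has 31 days: +31 → Jun 1, 1822 (310 left).
Jun has 30 days: +30 → Jul 1, 1822 (280 left).
Jul has 31 days: +31 → Aug 1, 1822 (249 left).
Aug has 31 days: +31 → Sep 1, 1822 (218 left).
Sep has 30 days: +30 → Oct 1, 1822 (188 left).
Oct has 31 days: +31 → Nov 1, 1822 (157 left).
Nov has 30 days: +30 → Dec 1, 1822 (127 left).
Dec has 31 days: +31 → Jan 1, 1823 (96 left).
Jan has 31 days: +31 → Feb 1, 1823 (65 left).
Feb has 28 days: +28 → Mar 1, 1823 (37 left).
Mar has 31 days: +31 → Apr 1, 1823 (6 left).
+6 → Apr 7, 1823.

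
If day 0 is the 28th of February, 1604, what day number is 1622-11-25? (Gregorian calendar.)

Feb 28, 1604 → Feb 28, 1605: 366 days (Feb 29, 1604 is in that span).
Feb 28, 1605 → Feb 28, 1606: 365 days.
Feb 28, 1606 → Feb 28, 1607: 365 days.
Feb 28, 1607 → Feb 28, 1608: 365 days.
Feb 28, 1608 → Feb 28, 1609: 366 days (Feb 29, 1608 is in that span).
Feb 28, 1609 → Feb 28, 1610: 365 days.
Feb 28, 1610 → Feb 28, 1611: 365 days.
Feb 28, 1611 → Feb 28, 1612: 365 days.
Feb 28, 1612 → Feb 28, 1613: 366 days (Feb 29, 1612 is in that span).
Feb 28, 1613 → Feb 28, 1614: 365 days.
Feb 28, 1614 → Feb 28, 1615: 365 days.
Feb 28, 1615 → Feb 28, 1616: 365 days.
Feb 28, 1616 → Feb 28, 1617: 366 days (Feb 29, 1616 is in that span).
Feb 28, 1617 → Feb 28, 1618: 365 days.
Feb 28, 1618 → Feb 28, 1619: 365 days.
Feb 28, 1619 → Feb 28, 1620: 365 days.
Feb 28, 1620 → Feb 28, 1621: 366 days (Feb 29, 1620 is in that span).
Feb 28, 1621 → Feb 28, 1622: 365 days.
Feb 28, 1622 → Mar 28, 1622: 28 days (February has 28).
Mar 28, 1622 → Apr 28, 1622: 31 days (March has 31).
Apr 28, 1622 → May 28, 1622: 30 days (April has 30).
May 28, 1622 → Jun 28, 1622: 31 days (May has 31).
Jun 28, 1622 → Jul 28, 1622: 30 days (June has 30).
Jul 28, 1622 → Aug 28, 1622: 31 days (July has 31).
Aug 28, 1622 → Sep 28, 1622: 31 days (August has 31).
Sep 28, 1622 → Oct 28, 1622: 30 days (September has 30).
Oct 28, 1622 → Nov 25, 1622: 28 days.
Total: 6845 days.

6845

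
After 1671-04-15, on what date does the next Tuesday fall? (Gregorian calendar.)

Apr 15, 1671 is a Wednesday.
From Wednesday to the next Tuesday is 6 days.
Apr 15, 1671 + 6 = Apr 21, 1671.

April 21, 1671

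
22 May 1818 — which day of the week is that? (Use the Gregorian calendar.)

Doomsday rule: the anchor day for the 1800s is Friday. For year 18: 18÷12 = 1 r 6, and 6÷4 = 1, so 1+6+1 = 8.
Friday + 8 ≡ Saturday — that's 1818's doomsday.
In May the doomsday date is May 9.
May 22 is 13 days after May 9; 13 mod 7 = 6, so Saturday + 6 = Friday.

Friday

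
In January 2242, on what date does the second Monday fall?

January 1, 2242 is a Saturday.
The first Monday is therefore January 3 (2 days later).
The second Monday is 3 + 1×7 = January 10.

January 10, 2242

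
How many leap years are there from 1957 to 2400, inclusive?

Multiples of 4 in [1957,2400]: 111.
Of those, multiples of 100: 5 (not leap unless ÷400).
Multiples of 400: 2.
Leap years = 111 − 5 + 2 = 108.

108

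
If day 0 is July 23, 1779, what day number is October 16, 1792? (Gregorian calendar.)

Jul 23, 1779 → Jul 23, 1780: 366 days (Feb 29, 1780 is in that span).
Jul 23, 1780 → Jul 23, 1781: 365 days.
Jul 23, 1781 → Jul 23, 1782: 365 days.
Jul 23, 1782 → Jul 23, 1783: 365 days.
Jul 23, 1783 → Jul 23, 1784: 366 days (Feb 29, 1784 is in that span).
Jul 23, 1784 → Jul 23, 1785: 365 days.
Jul 23, 1785 → Jul 23, 1786: 365 days.
Jul 23, 1786 → Jul 23, 1787: 365 days.
Jul 23, 1787 → Jul 23, 1788: 366 days (Feb 29, 1788 is in that span).
Jul 23, 1788 → Jul 23, 1789: 365 days.
Jul 23, 1789 → Jul 23, 1790: 365 days.
Jul 23, 1790 → Jul 23, 1791: 365 days.
Jul 23, 1791 → Jul 23, 1792: 366 days (Feb 29, 1792 is in that span).
Jul 23, 1792 → Aug 23, 1792: 31 days (July has 31).
Aug 23, 1792 → Sep 23, 1792: 31 days (August has 31).
Sep 23, 1792 → Oct 16, 1792: 23 days.
Total: 4834 days.

4834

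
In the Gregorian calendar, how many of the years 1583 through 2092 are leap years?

125

Multiples of 4 in [1583,2092]: 128.
Of those, multiples of 100: 5 (not leap unless ÷400).
Multiples of 400: 2.
Leap years = 128 − 5 + 2 = 125.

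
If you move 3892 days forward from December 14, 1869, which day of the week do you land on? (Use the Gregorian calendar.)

Dec 14, 1869 is a Tuesday.
3892 mod 7 = 0, so 3892 days after a Tuesday is Tuesday + 0 = Tuesday.

Tuesday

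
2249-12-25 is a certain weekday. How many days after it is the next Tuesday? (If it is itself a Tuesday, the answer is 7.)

Dec 25, 2249 is a Tuesday.
From Tuesday to the next Tuesday is 7 days.

7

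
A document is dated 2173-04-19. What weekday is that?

Doomsday rule: the anchor day for the 2100s is Sunday. For year 73: 73÷12 = 6 r 1, and 1÷4 = 0, so 6+1+0 = 7.
Sunday + 7 ≡ Sunday — that's 2173's doomsday.
In April the doomsday date is Apr 4.
Apr 19 is 15 days after Apr 4; 15 mod 7 = 1, so Sunday + 1 = Monday.

Monday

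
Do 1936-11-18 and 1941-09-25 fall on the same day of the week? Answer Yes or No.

From Nov 18, 1936 to Sep 25, 1941 is 1772 days.
1772 mod 7 = 1, so they are different weekdays.
(Nov 18, 1936 is a Wednesday; Sep 25, 1941 is a Thursday.)

No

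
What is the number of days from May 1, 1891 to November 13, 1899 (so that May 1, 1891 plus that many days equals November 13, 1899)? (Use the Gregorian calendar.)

May 1, 1891 → May 1, 1892: 366 days (Feb 29, 1892 is in that span).
May 1, 1892 → May 1, 1893: 365 days.
May 1, 1893 → May 1, 1894: 365 days.
May 1, 1894 → May 1, 1895: 365 days.
May 1, 1895 → May 1, 1896: 366 days (Feb 29, 1896 is in that span).
May 1, 1896 → May 1, 1897: 365 days.
May 1, 1897 → May 1, 1898: 365 days.
May 1, 1898 → May 1, 1899: 365 days.
May 1, 1899 → Jun 1, 1899: 31 days (May has 31).
Jun 1, 1899 → Jul 1, 1899: 30 days (June has 30).
Jul 1, 1899 → Aug 1, 1899: 31 days (July has 31).
Aug 1, 1899 → Sep 1, 1899: 31 days (August has 31).
Sep 1, 1899 → Oct 1, 1899: 30 days (September has 30).
Oct 1, 1899 → Nov 1, 1899: 31 days (October has 31).
Nov 1, 1899 → Nov 13, 1899: 12 days.
Total: 3118 days.

3118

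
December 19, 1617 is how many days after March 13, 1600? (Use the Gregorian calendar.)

6490

Mar 13, 1600 → Mar 13, 1601: 365 days.
Mar 13, 1601 → Mar 13, 1602: 365 days.
Mar 13, 1602 → Mar 13, 1603: 365 days.
Mar 13, 1603 → Mar 13, 1604: 366 days (Feb 29, 1604 is in that span).
Mar 13, 1604 → Mar 13, 1605: 365 days.
Mar 13, 1605 → Mar 13, 1606: 365 days.
Mar 13, 1606 → Mar 13, 1607: 365 days.
Mar 13, 1607 → Mar 13, 1608: 366 days (Feb 29, 1608 is in that span).
Mar 13, 1608 → Mar 13, 1609: 365 days.
Mar 13, 1609 → Mar 13, 1610: 365 days.
Mar 13, 1610 → Mar 13, 1611: 365 days.
Mar 13, 1611 → Mar 13, 1612: 366 days (Feb 29, 1612 is in that span).
Mar 13, 1612 → Mar 13, 1613: 365 days.
Mar 13, 1613 → Mar 13, 1614: 365 days.
Mar 13, 1614 → Mar 13, 1615: 365 days.
Mar 13, 1615 → Mar 13, 1616: 366 days (Feb 29, 1616 is in that span).
Mar 13, 1616 → Mar 13, 1617: 365 days.
Mar 13, 1617 → Apr 13, 1617: 31 days (March has 31).
Apr 13, 1617 → May 13, 1617: 30 days (April has 30).
May 13, 1617 → Jun 13, 1617: 31 days (May has 31).
Jun 13, 1617 → Jul 13, 1617: 30 days (June has 30).
Jul 13, 1617 → Aug 13, 1617: 31 days (July has 31).
Aug 13, 1617 → Sep 13, 1617: 31 days (August has 31).
Sep 13, 1617 → Oct 13, 1617: 30 days (September has 30).
Oct 13, 1617 → Nov 13, 1617: 31 days (October has 31).
Nov 13, 1617 → Dec 13, 1617: 30 days (November has 30).
Dec 13, 1617 → Dec 19, 1617: 6 days.
Total: 6490 days.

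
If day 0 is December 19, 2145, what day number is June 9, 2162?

Dec 19, 2145 → Dec 19, 2146: 365 days.
Dec 19, 2146 → Dec 19, 2147: 365 days.
Dec 19, 2147 → Dec 19, 2148: 366 days (Feb 29, 2148 is in that span).
Dec 19, 2148 → Dec 19, 2149: 365 days.
Dec 19, 2149 → Dec 19, 2150: 365 days.
Dec 19, 2150 → Dec 19, 2151: 365 days.
Dec 19, 2151 → Dec 19, 2152: 366 days (Feb 29, 2152 is in that span).
Dec 19, 2152 → Dec 19, 2153: 365 days.
Dec 19, 2153 → Dec 19, 2154: 365 days.
Dec 19, 2154 → Dec 19, 2155: 365 days.
Dec 19, 2155 → Dec 19, 2156: 366 days (Feb 29, 2156 is in that span).
Dec 19, 2156 → Dec 19, 2157: 365 days.
Dec 19, 2157 → Dec 19, 2158: 365 days.
Dec 19, 2158 → Dec 19, 2159: 365 days.
Dec 19, 2159 → Dec 19, 2160: 366 days (Feb 29, 2160 is in that span).
Dec 19, 2160 → Dec 19, 2161: 365 days.
Dec 19, 2161 → Jan 19, 2162: 31 days (December has 31).
Jan 19, 2162 → Feb 19, 2162: 31 days (January has 31).
Feb 19, 2162 → Mar 19, 2162: 28 days (February has 28).
Mar 19, 2162 → Apr 19, 2162: 31 days (March has 31).
Apr 19, 2162 → May 19, 2162: 30 days (April has 30).
May 19, 2162 → Jun 9, 2162: 21 days.
Total: 6016 days.

6016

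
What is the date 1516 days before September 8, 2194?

−365 (one year) → Sep 8, 2193 (1151 left).
−365 (one year) → Sep 8, 2192 (786 left).
−366 (one year; includes Feb 29, 2192) → Sep 8, 2191 (420 left).
−365 (one year) → Sep 8, 2190 (55 left).
−8 → Aug 31, 2190 (end of Aug, 31 days; 47 left).
−31 → Jul 31, 2190 (end of Jul, 31 days; 16 left).
−16 → Jul 15, 2190.

July 15, 2190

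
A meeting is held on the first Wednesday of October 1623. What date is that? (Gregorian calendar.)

October 1, 1623 is a Sunday.
The first Wednesday is therefore October 4 (3 days later).

October 4, 1623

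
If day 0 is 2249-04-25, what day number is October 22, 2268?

7120

Apr 25, 2249 → Apr 25, 2250: 365 days.
Apr 25, 2250 → Apr 25, 2251: 365 days.
Apr 25, 2251 → Apr 25, 2252: 366 days (Feb 29, 2252 is in that span).
Apr 25, 2252 → Apr 25, 2253: 365 days.
Apr 25, 2253 → Apr 25, 2254: 365 days.
Apr 25, 2254 → Apr 25, 2255: 365 days.
Apr 25, 2255 → Apr 25, 2256: 366 days (Feb 29, 2256 is in that span).
Apr 25, 2256 → Apr 25, 2257: 365 days.
Apr 25, 2257 → Apr 25, 2258: 365 days.
Apr 25, 2258 → Apr 25, 2259: 365 days.
Apr 25, 2259 → Apr 25, 2260: 366 days (Feb 29, 2260 is in that span).
Apr 25, 2260 → Apr 25, 2261: 365 days.
Apr 25, 2261 → Apr 25, 2262: 365 days.
Apr 25, 2262 → Apr 25, 2263: 365 days.
Apr 25, 2263 → Apr 25, 2264: 366 days (Feb 29, 2264 is in that span).
Apr 25, 2264 → Apr 25, 2265: 365 days.
Apr 25, 2265 → Apr 25, 2266: 365 days.
Apr 25, 2266 → Apr 25, 2267: 365 days.
Apr 25, 2267 → Apr 25, 2268: 366 days (Feb 29, 2268 is in that span).
Apr 25, 2268 → May 25, 2268: 30 days (April has 30).
May 25, 2268 → Jun 25, 2268: 31 days (May has 31).
Jun 25, 2268 → Jul 25, 2268: 30 days (June has 30).
Jul 25, 2268 → Aug 25, 2268: 31 days (July has 31).
Aug 25, 2268 → Sep 25, 2268: 31 days (August has 31).
Sep 25, 2268 → Oct 22, 2268: 27 days.
Total: 7120 days.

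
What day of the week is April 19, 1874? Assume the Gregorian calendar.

Sunday

Doomsday rule: the anchor day for the 1800s is Friday. For year 74: 74÷12 = 6 r 2, and 2÷4 = 0, so 6+2+0 = 8.
Friday + 8 ≡ Saturday — that's 1874's doomsday.
In April the doomsday date is Apr 4.
Apr 19 is 15 days after Apr 4; 15 mod 7 = 1, so Saturday + 1 = Sunday.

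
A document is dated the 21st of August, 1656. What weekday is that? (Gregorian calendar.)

Doomsday rule: the anchor day for the 1600s is Tuesday. For year 56: 56÷12 = 4 r 8, and 8÷4 = 2, so 4+8+2 = 14.
Tuesday + 14 ≡ Tuesday — that's 1656's doomsday.
In August the doomsday date is Aug 8.
Aug 21 is 13 days after Aug 8; 13 mod 7 = 6, so Tuesday + 6 = Monday.

Monday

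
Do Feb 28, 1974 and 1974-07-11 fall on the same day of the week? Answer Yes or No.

From Feb 28, 1974 to Jul 11, 1974 is 133 days.
133 mod 7 = 0, so they are the same weekday.
(Feb 28, 1974 is a Thursday; Jul 11, 1974 is a Thursday.)

Yes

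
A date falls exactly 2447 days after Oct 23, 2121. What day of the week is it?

First find the weekday of Oct 23, 2121. Doomsday rule: the anchor day for the 2100s is Sunday. For year 21: 21÷12 = 1 r 9, and 9÷4 = 2, so 1+9+2 = 12.
Sunday + 12 ≡ Friday — that's 2121's doomsday.
In October the doomsday date is Oct 10.
Oct 23 is 13 days after Oct 10; 13 mod 7 = 6, so Friday + 6 = Thursday.
2447 mod 7 = 4, so 2447 days after a Thursday is Thursday + 4 = Monday.

Monday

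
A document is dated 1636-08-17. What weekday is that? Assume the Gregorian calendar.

Doomsday rule: the anchor day for the 1600s is Tuesday. For year 36: 36÷12 = 3 r 0, and 0÷4 = 0, so 3+0+0 = 3.
Tuesday + 3 ≡ Friday — that's 1636's doomsday.
In August the doomsday date is Aug 8.
Aug 17 is 9 days after Aug 8; 9 mod 7 = 2, so Friday + 2 = Sunday.

Sunday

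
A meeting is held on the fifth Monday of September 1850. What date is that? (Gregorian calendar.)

September 1, 1850 is a Sunday.
The first Monday is therefore September 2 (1 days later).
The fifth Monday is 2 + 4×7 = September 30.

September 30, 1850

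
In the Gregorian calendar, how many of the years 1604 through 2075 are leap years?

115

Multiples of 4 in [1604,2075]: 118.
Of those, multiples of 100: 4 (not leap unless ÷400).
Multiples of 400: 1.
Leap years = 118 − 4 + 1 = 115.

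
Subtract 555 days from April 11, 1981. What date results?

−365 (one year) → Apr 11, 1980 (190 left).
−11 → Mar 31, 1980 (end of Mar, 31 days; 179 left).
−31 → Feb 29, 1980 (end of Feb, 29 days; 148 left).
−29 → Jan 31, 1980 (end of Jan, 31 days; 119 left).
−31 → Dec 31, 1979 (end of Dec, 31 days; 88 left).
−31 → Nov 30, 1979 (end of Nov, 30 days; 57 left).
−30 → Oct 31, 1979 (end of Oct, 31 days; 27 left).
−27 → Oct 4, 1979.

October 4, 1979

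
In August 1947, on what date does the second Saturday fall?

August 9, 1947

August 1, 1947 is a Friday.
The first Saturday is therefore August 2 (1 days later).
The second Saturday is 2 + 1×7 = August 9.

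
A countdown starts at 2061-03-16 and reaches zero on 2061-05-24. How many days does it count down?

69

Mar 16, 2061 → Apr 16, 2061: 31 days (March has 31).
Apr 16, 2061 → May 16, 2061: 30 days (April has 30).
May 16, 2061 → May 24, 2061: 8 days.
Total: 69 days.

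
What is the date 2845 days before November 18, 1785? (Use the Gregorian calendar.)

February 3, 1778

−365 (one year) → Nov 18, 1784 (2480 left).
−366 (one year; includes Feb 29, 1784) → Nov 18, 1783 (2114 left).
−365 (one year) → Nov 18, 1782 (1749 left).
−365 (one year) → Nov 18, 1781 (1384 left).
−365 (one year) → Nov 18, 1780 (1019 left).
−366 (one year; includes Feb 29, 1780) → Nov 18, 1779 (653 left).
−365 (one year) → Nov 18, 1778 (288 left).
−18 → Oct 31, 1778 (end of Oct, 31 days; 270 left).
−31 → Sep 30, 1778 (end of Sep, 30 days; 239 left).
−30 → Aug 31, 1778 (end of Aug, 31 days; 209 left).
−31 → Jul 31, 1778 (end of Jul, 31 days; 178 left).
−31 → Jun 30, 1778 (end of Jun, 30 days; 147 left).
−30 → May 31, 1778 (end of May, 31 days; 117 left).
−31 → Apr 30, 1778 (end of Apr, 30 days; 86 left).
−30 → Mar 31, 1778 (end of Mar, 31 days; 56 left).
−31 → Feb 28, 1778 (end of Feb, 28 days; 25 left).
−25 → Feb 3, 1778.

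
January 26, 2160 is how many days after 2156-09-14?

1229

Sep 14, 2156 → Sep 14, 2157: 365 days.
Sep 14, 2157 → Sep 14, 2158: 365 days.
Sep 14, 2158 → Sep 14, 2159: 365 days.
Sep 14, 2159 → Oct 14, 2159: 30 days (September has 30).
Oct 14, 2159 → Nov 14, 2159: 31 days (October has 31).
Nov 14, 2159 → Dec 14, 2159: 30 days (November has 30).
Dec 14, 2159 → Jan 14, 2160: 31 days (December has 31).
Jan 14, 2160 → Jan 26, 2160: 12 days.
Total: 1229 days.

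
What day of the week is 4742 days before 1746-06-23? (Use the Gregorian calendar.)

Monday

Jun 23, 1746 is a Thursday.
4742 mod 7 = 3, so 4742 days before a Thursday is Thursday − 3 = Monday.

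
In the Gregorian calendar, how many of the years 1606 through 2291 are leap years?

Multiples of 4 in [1606,2291]: 171.
Of those, multiples of 100: 6 (not leap unless ÷400).
Multiples of 400: 1.
Leap years = 171 − 6 + 1 = 166.

166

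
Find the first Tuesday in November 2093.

November 3, 2093

November 1, 2093 is a Sunday.
The first Tuesday is therefore November 3 (2 days later).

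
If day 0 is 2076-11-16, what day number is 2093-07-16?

Nov 16, 2076 → Nov 16, 2077: 365 days.
Nov 16, 2077 → Nov 16, 2078: 365 days.
Nov 16, 2078 → Nov 16, 2079: 365 days.
Nov 16, 2079 → Nov 16, 2080: 366 days (Feb 29, 2080 is in that span).
Nov 16, 2080 → Nov 16, 2081: 365 days.
Nov 16, 2081 → Nov 16, 2082: 365 days.
Nov 16, 2082 → Nov 16, 2083: 365 days.
Nov 16, 2083 → Nov 16, 2084: 366 days (Feb 29, 2084 is in that span).
Nov 16, 2084 → Nov 16, 2085: 365 days.
Nov 16, 2085 → Nov 16, 2086: 365 days.
Nov 16, 2086 → Nov 16, 2087: 365 days.
Nov 16, 2087 → Nov 16, 2088: 366 days (Feb 29, 2088 is in that span).
Nov 16, 2088 → Nov 16, 2089: 365 days.
Nov 16, 2089 → Nov 16, 2090: 365 days.
Nov 16, 2090 → Nov 16, 2091: 365 days.
Nov 16, 2091 → Nov 16, 2092: 366 days (Feb 29, 2092 is in that span).
Nov 16, 2092 → Dec 16, 2092: 30 days (November has 30).
Dec 16, 2092 → Jan 16, 2093: 31 days (December has 31).
Jan 16, 2093 → Feb 16, 2093: 31 days (January has 31).
Feb 16, 2093 → Mar 16, 2093: 28 days (February has 28).
Mar 16, 2093 → Apr 16, 2093: 31 days (March has 31).
Apr 16, 2093 → May 16, 2093: 30 days (April has 30).
May 16, 2093 → Jun 16, 2093: 31 days (May has 31).
Jun 16, 2093 → Jul 16, 2093: 30 days.
Total: 6086 days.

6086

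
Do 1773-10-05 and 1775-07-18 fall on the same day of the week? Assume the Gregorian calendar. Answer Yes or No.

Yes

From Oct 5, 1773 to Jul 18, 1775 is 651 days.
651 mod 7 = 0, so they are the same weekday.
(Oct 5, 1773 is a Tuesday; Jul 18, 1775 is a Tuesday.)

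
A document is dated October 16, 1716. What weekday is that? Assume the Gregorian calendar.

Friday

Doomsday rule: the anchor day for the 1700s is Sunday. For year 16: 16÷12 = 1 r 4, and 4÷4 = 1, so 1+4+1 = 6.
Sunday + 6 ≡ Saturday — that's 1716's doomsday.
In October the doomsday date is Oct 10.
Oct 16 is 6 days after Oct 10; 6 mod 7 = 6, so Saturday + 6 = Friday.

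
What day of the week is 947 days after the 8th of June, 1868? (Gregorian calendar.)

First find the weekday of Jun 8, 1868. Doomsday rule: the anchor day for the 1800s is Friday. For year 68: 68÷12 = 5 r 8, and 8÷4 = 2, so 5+8+2 = 15.
Friday + 15 ≡ Saturday — that's 1868's doomsday.
In June the doomsday date is Jun 6.
Jun 8 is 2 days after Jun 6; 2 mod 7 = 2, so Saturday + 2 = Monday.
947 mod 7 = 2, so 947 days after a Monday is Monday + 2 = Wednesday.

Wednesday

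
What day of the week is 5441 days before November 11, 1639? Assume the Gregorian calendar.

Nov 11, 1639 is a Friday.
5441 mod 7 = 2, so 5441 days before a Friday is Friday − 2 = Wednesday.

Wednesday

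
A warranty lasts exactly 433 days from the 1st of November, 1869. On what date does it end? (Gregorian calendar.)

January 8, 1871

+365 (one year) → Nov 1, 1870 (68 left).
Nov has 30 days: +30 → Dec 1, 1870 (38 left).
Dec has 31 days: +31 → Jan 1, 1871 (7 left).
+7 → Jan 8, 1871.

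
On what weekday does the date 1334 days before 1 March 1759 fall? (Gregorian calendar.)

Sunday

First find the weekday of Mar 1, 1759. Doomsday rule: the anchor day for the 1700s is Sunday. For year 59: 59÷12 = 4 r 11, and 11÷4 = 2, so 4+11+2 = 17.
Sunday + 17 ≡ Wednesday — that's 1759's doomsday.
In March the doomsday date is Mar 14.
Mar 1 is 13 days before Mar 14; 13 mod 7 = 6, so Wednesday − 6 = Thursday.
1334 mod 7 = 4, so 1334 days before a Thursday is Thursday − 4 = Sunday.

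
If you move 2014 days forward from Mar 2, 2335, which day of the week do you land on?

Mar 2, 2335 is a Saturday.
2014 mod 7 = 5, so 2014 days after a Saturday is Saturday + 5 = Thursday.

Thursday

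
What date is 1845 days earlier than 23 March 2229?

March 4, 2224

−365 (one year) → Mar 23, 2228 (1480 left).
−366 (one year; includes Feb 29, 2228) → Mar 23, 2227 (1114 left).
−365 (one year) → Mar 23, 2226 (749 left).
−365 (one year) → Mar 23, 2225 (384 left).
−23 → Feb 28, 2225 (end of Feb, 28 days; 361 left).
−28 → Jan 31, 2225 (end of Jan, 31 days; 333 left).
−31 → Dec 31, 2224 (end of Dec, 31 days; 302 left).
−31 → Nov 30, 2224 (end of Nov, 30 days; 271 left).
−30 → Oct 31, 2224 (end of Oct, 31 days; 241 left).
−31 → Sep 30, 2224 (end of Sep, 30 days; 210 left).
−30 → Aug 31, 2224 (end of Aug, 31 days; 180 left).
−31 → Jul 31, 2224 (end of Jul, 31 days; 149 left).
−31 → Jun 30, 2224 (end of Jun, 30 days; 118 left).
−30 → May 31, 2224 (end of May, 31 days; 88 left).
−31 → Apr 30, 2224 (end of Apr, 30 days; 57 left).
−30 → Mar 31, 2224 (end of Mar, 31 days; 27 left).
−27 → Mar 4, 2224.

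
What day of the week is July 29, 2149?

January 1, 2149 is a Wednesday.
Jan 1, 2149 → Feb 1, 2149: 31 days (January has 31).
Feb 1, 2149 → Mar 1, 2149: 28 days (February has 28).
Mar 1, 2149 → Apr 1, 2149: 31 days (March has 31).
Apr 1, 2149 → May 1, 2149: 30 days (April has 30).
May 1, 2149 → Jun 1, 2149: 31 days (May has 31).
Jun 1, 2149 → Jul 1, 2149: 30 days (June has 30).
Jul 1, 2149 → Jul 29, 2149: 28 days.
Total: 209 days.
209 mod 7 = 6, so Wednesday + 6 = Tuesday.

Tuesday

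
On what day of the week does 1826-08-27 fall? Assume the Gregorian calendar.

Doomsday rule: the anchor day for the 1800s is Friday. For year 26: 26÷12 = 2 r 2, and 2÷4 = 0, so 2+2+0 = 4.
Friday + 4 ≡ Tuesday — that's 1826's doomsday.
In August the doomsday date is Aug 8.
Aug 27 is 19 days after Aug 8; 19 mod 7 = 5, so Tuesday + 5 = Sunday.

Sunday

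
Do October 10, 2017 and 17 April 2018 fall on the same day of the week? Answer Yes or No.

Yes

From Oct 10, 2017 to Apr 17, 2018 is 189 days.
189 mod 7 = 0, so they are the same weekday.
(Oct 10, 2017 is a Tuesday; Apr 17, 2018 is a Tuesday.)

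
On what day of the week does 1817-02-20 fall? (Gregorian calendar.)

Doomsday rule: the anchor day for the 1800s is Friday. For year 17: 17÷12 = 1 r 5, and 5÷4 = 1, so 1+5+1 = 7.
Friday + 7 ≡ Friday — that's 1817's doomsday.
In February the doomsday date is Feb 28 (1817 is not a leap year).
Feb 20 is 8 days before Feb 28; 8 mod 7 = 1, so Friday − 1 = Thursday.

Thursday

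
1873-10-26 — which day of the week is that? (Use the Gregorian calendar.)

January 1, 1873 is a Wednesday.
Jan 1, 1873 → Feb 1, 1873: 31 days (January has 31).
Feb 1, 1873 → Mar 1, 1873: 28 days (February has 28).
Mar 1, 1873 → Apr 1, 1873: 31 days (March has 31).
Apr 1, 1873 → May 1, 1873: 30 days (April has 30).
May 1, 1873 → Jun 1, 1873: 31 days (May has 31).
Jun 1, 1873 → Jul 1, 1873: 30 days (June has 30).
Jul 1, 1873 → Aug 1, 1873: 31 days (July has 31).
Aug 1, 1873 → Sep 1, 1873: 31 days (August has 31).
Sep 1, 1873 → Oct 1, 1873: 30 days (September has 30).
Oct 1, 1873 → Oct 26, 1873: 25 days.
Total: 298 days.
298 mod 7 = 4, so Wednesday + 4 = Sunday.

Sunday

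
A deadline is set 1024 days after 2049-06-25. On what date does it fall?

+365 (one year) → Jun 25, 2050 (659 left).
+365 (one year) → Jun 25, 2051 (294 left).
Jun has 30 days: +6 → Jul 1, 2051 (288 left).
Jul has 31 days: +31 → Aug 1, 2051 (257 left).
Aug has 31 days: +31 → Sep 1, 2051 (226 left).
Sep has 30 days: +30 → Oct 1, 2051 (196 left).
Oct has 31 days: +31 → Nov 1, 2051 (165 left).
Nov has 30 days: +30 → Dec 1, 2051 (135 left).
Dec has 31 days: +31 → Jan 1, 2052 (104 left).
Jan has 31 days: +31 → Feb 1, 2052 (73 left).
Feb has 29 days: +29 → Mar 1, 2052 (44 left).
Mar has 31 days: +31 → Apr 1, 2052 (13 left).
+13 → Apr 14, 2052.

April 14, 2052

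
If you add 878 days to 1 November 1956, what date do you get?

March 29, 1959

+365 (one year) → Nov 1, 1957 (513 left).
+365 (one year) → Nov 1, 1958 (148 left).
Nov has 30 days: +30 → Dec 1, 1958 (118 left).
Dec has 31 days: +31 → Jan 1, 1959 (87 left).
Jan has 31 days: +31 → Feb 1, 1959 (56 left).
Feb has 28 days: +28 → Mar 1, 1959 (28 left).
+28 → Mar 29, 1959.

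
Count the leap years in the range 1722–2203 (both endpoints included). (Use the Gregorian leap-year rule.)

Multiples of 4 in [1722,2203]: 120.
Of those, multiples of 100: 5 (not leap unless ÷400).
Multiples of 400: 1.
Leap years = 120 − 5 + 1 = 116.

116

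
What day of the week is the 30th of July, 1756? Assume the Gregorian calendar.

Doomsday rule: the anchor day for the 1700s is Sunday. For year 56: 56÷12 = 4 r 8, and 8÷4 = 2, so 4+8+2 = 14.
Sunday + 14 ≡ Sunday — that's 1756's doomsday.
In July the doomsday date is Jul 11.
Jul 30 is 19 days after Jul 11; 19 mod 7 = 5, so Sunday + 5 = Friday.

Friday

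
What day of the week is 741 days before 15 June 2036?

First find the weekday of Jun 15, 2036. Doomsday rule: the anchor day for the 2000s is Tuesday. For year 36: 36÷12 = 3 r 0, and 0÷4 = 0, so 3+0+0 = 3.
Tuesday + 3 ≡ Friday — that's 2036's doomsday.
In June the doomsday date is Jun 6.
Jun 15 is 9 days after Jun 6; 9 mod 7 = 2, so Friday + 2 = Sunday.
741 mod 7 = 6, so 741 days before a Sunday is Sunday − 6 = Monday.

Monday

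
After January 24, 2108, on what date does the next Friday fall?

Jan 24, 2108 is a Tuesday.
From Tuesday to the next Friday is 3 days.
Jan 24, 2108 + 3 = Jan 27, 2108.

January 27, 2108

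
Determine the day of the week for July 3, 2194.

Thursday

Doomsday rule: the anchor day for the 2100s is Sunday. For year 94: 94÷12 = 7 r 10, and 10÷4 = 2, so 7+10+2 = 19.
Sunday + 19 ≡ Friday — that's 2194's doomsday.
In July the doomsday date is Jul 11.
Jul 3 is 8 days before Jul 11; 8 mod 7 = 1, so Friday − 1 = Thursday.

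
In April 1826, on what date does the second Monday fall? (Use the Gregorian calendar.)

April 1, 1826 is a Saturday.
The first Monday is therefore April 3 (2 days later).
The second Monday is 3 + 1×7 = April 10.

April 10, 1826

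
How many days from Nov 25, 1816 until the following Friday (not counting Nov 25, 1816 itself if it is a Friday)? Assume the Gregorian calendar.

4

Nov 25, 1816 is a Monday.
From Monday to the next Friday is 4 days.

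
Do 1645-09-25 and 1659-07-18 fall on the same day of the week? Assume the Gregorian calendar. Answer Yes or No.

From Sep 25, 1645 to Jul 18, 1659 is 5044 days.
5044 mod 7 = 4, so they are different weekdays.
(Sep 25, 1645 is a Monday; Jul 18, 1659 is a Friday.)

No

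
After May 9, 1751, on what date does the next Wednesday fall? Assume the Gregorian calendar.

May 12, 1751

May 9, 1751 is a Sunday.
From Sunday to the next Wednesday is 3 days.
May 9, 1751 + 3 = May 12, 1751.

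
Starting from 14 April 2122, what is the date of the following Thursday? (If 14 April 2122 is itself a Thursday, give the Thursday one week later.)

Apr 14, 2122 is a Tuesday.
From Tuesday to the next Thursday is 2 days.
Apr 14, 2122 + 2 = Apr 16, 2122.

April 16, 2122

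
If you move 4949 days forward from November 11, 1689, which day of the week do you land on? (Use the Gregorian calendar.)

First find the weekday of Nov 11, 1689. Doomsday rule: the anchor day for the 1600s is Tuesday. For year 89: 89÷12 = 7 r 5, and 5÷4 = 1, so 7+5+1 = 13.
Tuesday + 13 ≡ Monday — that's 1689's doomsday.
In November the doomsday date is Nov 7.
Nov 11 is 4 days after Nov 7; 4 mod 7 = 4, so Monday + 4 = Friday.
4949 mod 7 = 0, so 4949 days after a Friday is Friday + 0 = Friday.

Friday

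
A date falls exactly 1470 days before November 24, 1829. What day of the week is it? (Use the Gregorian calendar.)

Nov 24, 1829 is a Tuesday.
1470 mod 7 = 0, so 1470 days before a Tuesday is Tuesday − 0 = Tuesday.

Tuesday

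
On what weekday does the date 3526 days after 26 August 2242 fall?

First find the weekday of Aug 26, 2242. Doomsday rule: the anchor day for the 2200s is Friday. For year 42: 42÷12 = 3 r 6, and 6÷4 = 1, so 3+6+1 = 10.
Friday + 10 ≡ Monday — that's 2242's doomsday.
In August the doomsday date is Aug 8.
Aug 26 is 18 days after Aug 8; 18 mod 7 = 4, so Monday + 4 = Friday.
3526 mod 7 = 5, so 3526 days after a Friday is Friday + 5 = Wednesday.

Wednesday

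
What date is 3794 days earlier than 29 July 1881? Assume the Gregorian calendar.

−365 (one year) → Jul 29, 1880 (3429 left).
−366 (one year; includes Feb 29, 1880) → Jul 29, 1879 (3063 left).
−365 (one year) → Jul 29, 1878 (2698 left).
−365 (one year) → Jul 29, 1877 (2333 left).
−365 (one year) → Jul 29, 1876 (1968 left).
−366 (one year; includes Feb 29, 1876) → Jul 29, 1875 (1602 left).
−365 (one year) → Jul 29, 1874 (1237 left).
−365 (one year) → Jul 29, 1873 (872 left).
−365 (one year) → Jul 29, 1872 (507 left).
−366 (one year; includes Feb 29, 1872) → Jul 29, 1871 (141 left).
−29 → Jun 30, 1871 (end of Jun, 30 days; 112 left).
−30 → May 31, 1871 (end of May, 31 days; 82 left).
−31 → Apr 30, 1871 (end of Apr, 30 days; 51 left).
−30 → Mar 31, 1871 (end of Mar, 31 days; 21 left).
−21 → Mar 10, 1871.

March 10, 1871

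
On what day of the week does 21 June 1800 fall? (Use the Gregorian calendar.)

Doomsday rule: the anchor day for the 1800s is Friday. For year 00: 0÷12 = 0 r 0, and 0÷4 = 0, so 0+0+0 = 0.
Friday + 0 ≡ Friday — that's 1800's doomsday.
In June the doomsday date is Jun 6.
Jun 21 is 15 days after Jun 6; 15 mod 7 = 1, so Friday + 1 = Saturday.

Saturday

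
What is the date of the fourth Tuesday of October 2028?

October 1, 2028 is a Sunday.
The first Tuesday is therefore October 3 (2 days later).
The fourth Tuesday is 3 + 3×7 = October 24.

October 24, 2028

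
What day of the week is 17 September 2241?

Friday

January 1, 2241 is a Friday.
Jan 1, 2241 → Feb 1, 2241: 31 days (January has 31).
Feb 1, 2241 → Mar 1, 2241: 28 days (February has 28).
Mar 1, 2241 → Apr 1, 2241: 31 days (March has 31).
Apr 1, 2241 → May 1, 2241: 30 days (April has 30).
May 1, 2241 → Jun 1, 2241: 31 days (May has 31).
Jun 1, 2241 → Jul 1, 2241: 30 days (June has 30).
Jul 1, 2241 → Aug 1, 2241: 31 days (July has 31).
Aug 1, 2241 → Sep 1, 2241: 31 days (August has 31).
Sep 1, 2241 → Sep 17, 2241: 16 days.
Total: 259 days.
259 mod 7 = 0, so Friday + 0 = Friday.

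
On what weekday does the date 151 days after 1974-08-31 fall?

Wednesday

First find the weekday of Aug 31, 1974. Doomsday rule: the anchor day for the 1900s is Wednesday. For year 74: 74÷12 = 6 r 2, and 2÷4 = 0, so 6+2+0 = 8.
Wednesday + 8 ≡ Thursday — that's 1974's doomsday.
In August the doomsday date is Aug 8.
Aug 31 is 23 days after Aug 8; 23 mod 7 = 2, so Thursday + 2 = Saturday.
151 mod 7 = 4, so 151 days after a Saturday is Saturday + 4 = Wednesday.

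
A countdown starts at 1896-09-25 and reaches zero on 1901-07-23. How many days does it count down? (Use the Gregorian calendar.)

1761

Sep 25, 1896 → Sep 25, 1897: 365 days.
Sep 25, 1897 → Sep 25, 1898: 365 days.
Sep 25, 1898 → Sep 25, 1899: 365 days.
Sep 25, 1899 → Sep 25, 1900: 365 days.
Sep 25, 1900 → Oct 25, 1900: 30 days (September has 30).
Oct 25, 1900 → Nov 25, 1900: 31 days (October has 31).
Nov 25, 1900 → Dec 25, 1900: 30 days (November has 30).
Dec 25, 1900 → Jan 25, 1901: 31 days (December has 31).
Jan 25, 1901 → Feb 25, 1901: 31 days (January has 31).
Feb 25, 1901 → Mar 25, 1901: 28 days (February has 28).
Mar 25, 1901 → Apr 25, 1901: 31 days (March has 31).
Apr 25, 1901 → May 25, 1901: 30 days (April has 30).
May 25, 1901 → Jun 25, 1901: 31 days (May has 31).
Jun 25, 1901 → Jul 23, 1901: 28 days.
Total: 1761 days.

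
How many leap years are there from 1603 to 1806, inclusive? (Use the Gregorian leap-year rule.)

Multiples of 4 in [1603,1806]: 51.
Of those, multiples of 100: 2 (not leap unless ÷400).
Multiples of 400: 0.
Leap years = 51 − 2 + 0 = 49.

49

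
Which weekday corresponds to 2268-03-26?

Doomsday rule: the anchor day for the 2200s is Friday. For year 68: 68÷12 = 5 r 8, and 8÷4 = 2, so 5+8+2 = 15.
Friday + 15 ≡ Saturday — that's 2268's doomsday.
In March the doomsday date is Mar 14.
Mar 26 is 12 days after Mar 14; 12 mod 7 = 5, so Saturday + 5 = Thursday.

Thursday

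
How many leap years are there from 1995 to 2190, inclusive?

Multiples of 4 in [1995,2190]: 49.
Of those, multiples of 100: 2 (not leap unless ÷400).
Multiples of 400: 1.
Leap years = 49 − 2 + 1 = 48.

48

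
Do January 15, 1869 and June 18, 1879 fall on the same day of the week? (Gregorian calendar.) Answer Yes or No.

From Jan 15, 1869 to Jun 18, 1879 is 3806 days.
3806 mod 7 = 5, so they are different weekdays.
(Jan 15, 1869 is a Friday; Jun 18, 1879 is a Wednesday.)

No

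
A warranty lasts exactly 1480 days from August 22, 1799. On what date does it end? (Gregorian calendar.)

September 11, 1803

+365 (one year) → Aug 22, 1800 (1115 left).
+365 (one year) → Aug 22, 1801 (750 left).
+365 (one year) → Aug 22, 1802 (385 left).
Aug has 31 days: +10 → Sep 1, 1802 (375 left).
Sep has 30 days: +30 → Oct 1, 1802 (345 left).
Oct has 31 days: +31 → Nov 1, 1802 (314 left).
Nov has 30 days: +30 → Dec 1, 1802 (284 left).
Dec has 31 days: +31 → Jan 1, 1803 (253 left).
Jan has 31 days: +31 → Feb 1, 1803 (222 left).
Feb has 28 days: +28 → Mar 1, 1803 (194 left).
Mar has 31 days: +31 → Apr 1, 1803 (163 left).
Apr has 30 days: +30 → May 1, 1803 (133 left).
May has 31 days: +31 → Jun 1, 1803 (102 left).
Jun has 30 days: +30 → Jul 1, 1803 (72 left).
Jul has 31 days: +31 → Aug 1, 1803 (41 left).
Aug has 31 days: +31 → Sep 1, 1803 (10 left).
+10 → Sep 11, 1803.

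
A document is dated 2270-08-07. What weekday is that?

Doomsday rule: the anchor day for the 2200s is Friday. For year 70: 70÷12 = 5 r 10, and 10÷4 = 2, so 5+10+2 = 17.
Friday + 17 ≡ Monday — that's 2270's doomsday.
In August the doomsday date is Aug 8.
Aug 7 is 1 day before Aug 8; 1 mod 7 = 1, so Monday − 1 = Sunday.

Sunday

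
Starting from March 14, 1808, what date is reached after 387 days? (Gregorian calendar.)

April 5, 1809

Mar has 31 days: +18 → Apr 1, 1808 (369 left).
Apr has 30 days: +30 → May 1, 1808 (339 left).
May has 31 days: +31 → Jun 1, 1808 (308 left).
Jun has 30 days: +30 → Jul 1, 1808 (278 left).
Jul has 31 days: +31 → Aug 1, 1808 (247 left).
Aug has 31 days: +31 → Sep 1, 1808 (216 left).
Sep has 30 days: +30 → Oct 1, 1808 (186 left).
Oct has 31 days: +31 → Nov 1, 1808 (155 left).
Nov has 30 days: +30 → Dec 1, 1808 (125 left).
Dec has 31 days: +31 → Jan 1, 1809 (94 left).
Jan has 31 days: +31 → Feb 1, 1809 (63 left).
Feb has 28 days: +28 → Mar 1, 1809 (35 left).
Mar has 31 days: +31 → Apr 1, 1809 (4 left).
+4 → Apr 5, 1809.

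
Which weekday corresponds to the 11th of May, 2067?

Wednesday

Doomsday rule: the anchor day for the 2000s is Tuesday. For year 67: 67÷12 = 5 r 7, and 7÷4 = 1, so 5+7+1 = 13.
Tuesday + 13 ≡ Monday — that's 2067's doomsday.
In May the doomsday date is May 9.
May 11 is 2 days after May 9; 2 mod 7 = 2, so Monday + 2 = Wednesday.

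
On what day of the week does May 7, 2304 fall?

Doomsday rule: the anchor day for the 2300s is Wednesday. For year 04: 4÷12 = 0 r 4, and 4÷4 = 1, so 0+4+1 = 5.
Wednesday + 5 ≡ Monday — that's 2304's doomsday.
In May the doomsday date is May 9.
May 7 is 2 days before May 9; 2 mod 7 = 2, so Monday − 2 = Saturday.

Saturday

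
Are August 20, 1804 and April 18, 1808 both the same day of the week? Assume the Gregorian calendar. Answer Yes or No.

Yes

From Aug 20, 1804 to Apr 18, 1808 is 1337 days.
1337 mod 7 = 0, so they are the same weekday.
(Aug 20, 1804 is a Monday; Apr 18, 1808 is a Monday.)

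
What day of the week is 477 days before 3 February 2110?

Feb 3, 2110 is a Monday.
477 mod 7 = 1, so 477 days before a Monday is Monday − 1 = Sunday.

Sunday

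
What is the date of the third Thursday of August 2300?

August 16, 2300

August 1, 2300 is a Wednesday.
The first Thursday is therefore August 2 (1 days later).
The third Thursday is 2 + 2×7 = August 16.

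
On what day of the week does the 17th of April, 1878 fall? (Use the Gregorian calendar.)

Wednesday

Doomsday rule: the anchor day for the 1800s is Friday. For year 78: 78÷12 = 6 r 6, and 6÷4 = 1, so 6+6+1 = 13.
Friday + 13 ≡ Thursday — that's 1878's doomsday.
In April the doomsday date is Apr 4.
Apr 17 is 13 days after Apr 4; 13 mod 7 = 6, so Thursday + 6 = Wednesday.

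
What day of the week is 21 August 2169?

Doomsday rule: the anchor day for the 2100s is Sunday. For year 69: 69÷12 = 5 r 9, and 9÷4 = 2, so 5+9+2 = 16.
Sunday + 16 ≡ Tuesday — that's 2169's doomsday.
In August the doomsday date is Aug 8.
Aug 21 is 13 days after Aug 8; 13 mod 7 = 6, so Tuesday + 6 = Monday.

Monday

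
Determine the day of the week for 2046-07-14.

Doomsday rule: the anchor day for the 2000s is Tuesday. For year 46: 46÷12 = 3 r 10, and 10÷4 = 2, so 3+10+2 = 15.
Tuesday + 15 ≡ Wednesday — that's 2046's doomsday.
In July the doomsday date is Jul 11.
Jul 14 is 3 days after Jul 11; 3 mod 7 = 3, so Wednesday + 3 = Saturday.

Saturday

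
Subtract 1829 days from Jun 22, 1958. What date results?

−365 (one year) → Jun 22, 1957 (1464 left).
−365 (one year) → Jun 22, 1956 (1099 left).
−366 (one year; includes Feb 29, 1956) → Jun 22, 1955 (733 left).
−365 (one year) → Jun 22, 1954 (368 left).
−22 → May 31, 1954 (end of May, 31 days; 346 left).
−31 → Apr 30, 1954 (end of Apr, 30 days; 315 left).
−30 → Mar 31, 1954 (end of Mar, 31 days; 285 left).
−31 → Feb 28, 1954 (end of Feb, 28 days; 254 left).
−28 → Jan 31, 1954 (end of Jan, 31 days; 226 left).
−31 → Dec 31, 1953 (end of Dec, 31 days; 195 left).
−31 → Nov 30, 1953 (end of Nov, 30 days; 164 left).
−30 → Oct 31, 1953 (end of Oct, 31 days; 134 left).
−31 → Sep 30, 1953 (end of Sep, 30 days; 103 left).
−30 → Aug 31, 1953 (end of Aug, 31 days; 73 left).
−31 → Jul 31, 1953 (end of Jul, 31 days; 42 left).
−31 → Jun 30, 1953 (end of Jun, 30 days; 11 left).
−11 → Jun 19, 1953.

June 19, 1953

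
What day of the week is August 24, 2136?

Doomsday rule: the anchor day for the 2100s is Sunday. For year 36: 36÷12 = 3 r 0, and 0÷4 = 0, so 3+0+0 = 3.
Sunday + 3 ≡ Wednesday — that's 2136's doomsday.
In August the doomsday date is Aug 8.
Aug 24 is 16 days after Aug 8; 16 mod 7 = 2, so Wednesday + 2 = Friday.

Friday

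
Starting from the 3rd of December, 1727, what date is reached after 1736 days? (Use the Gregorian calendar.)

+366 (one year; includes Feb 29, 1728) → Dec 3, 1728 (1370 left).
+365 (one year) → Dec 3, 1729 (1005 left).
+365 (one year) → Dec 3, 1730 (640 left).
+365 (one year) → Dec 3, 1731 (275 left).
Dec has 31 days: +29 → Jan 1, 1732 (246 left).
Jan has 31 days: +31 → Feb 1, 1732 (215 left).
Feb has 29 days: +29 → Mar 1, 1732 (186 left).
Mar has 31 days: +31 → Apr 1, 1732 (155 left).
Apr has 30 days: +30 → May 1, 1732 (125 left).
May has 31 days: +31 → Jun 1, 1732 (94 left).
Jun has 30 days: +30 → Jul 1, 1732 (64 left).
Jul has 31 days: +31 → Aug 1, 1732 (33 left).
Aug has 31 days: +31 → Sep 1, 1732 (2 left).
+2 → Sep 3, 1732.

September 3, 1732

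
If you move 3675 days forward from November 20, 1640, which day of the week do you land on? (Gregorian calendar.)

First find the weekday of Nov 20, 1640. Doomsday rule: the anchor day for the 1600s is Tuesday. For year 40: 40÷12 = 3 r 4, and 4÷4 = 1, so 3+4+1 = 8.
Tuesday + 8 ≡ Wednesday — that's 1640's doomsday.
In November the doomsday date is Nov 7.
Nov 20 is 13 days after Nov 7; 13 mod 7 = 6, so Wednesday + 6 = Tuesday.
3675 mod 7 = 0, so 3675 days after a Tuesday is Tuesday + 0 = Tuesday.

Tuesday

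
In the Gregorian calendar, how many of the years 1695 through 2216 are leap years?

126

Multiples of 4 in [1695,2216]: 131.
Of those, multiples of 100: 6 (not leap unless ÷400).
Multiples of 400: 1.
Leap years = 131 − 6 + 1 = 126.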